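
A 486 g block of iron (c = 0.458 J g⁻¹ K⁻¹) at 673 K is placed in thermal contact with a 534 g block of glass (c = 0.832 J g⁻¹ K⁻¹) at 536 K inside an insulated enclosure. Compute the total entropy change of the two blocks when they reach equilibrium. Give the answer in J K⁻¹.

ΔS_total = 3.93 J/K

Energy balance: T_f = (m₁c₁T₁ + m₂c₂T₂)/(m₁c₁ + m₂c₂) = 581.73 K.
ΔS₁ = m₁c₁ ln(T_f/T₁) = 222.588 × ln(581.73/673) = -32.44 J/K.
ΔS₂ = m₂c₂ ln(T_f/T₂) = 444.288 × ln(581.73/536) = 36.37 J/K.
ΔS_total = -32.44 + 36.37 = 3.93 J/K.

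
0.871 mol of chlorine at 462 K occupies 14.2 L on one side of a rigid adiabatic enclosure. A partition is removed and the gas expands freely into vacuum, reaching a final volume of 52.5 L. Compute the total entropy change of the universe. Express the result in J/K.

For an ideal gas in free expansion Q = 0 and W = 0, so T is unchanged.
Entropy is a state function; using a reversible isothermal path, ΔS_gas = nR ln(V₂/V₁) = 0.871 × 8.314 × ln(52.5/14.2) = 9.47 J/K.
The insulated surroundings exchange no heat, so ΔS_surr = 0 and ΔS_universe = ΔS_gas.

ΔS_universe = 9.47 J/K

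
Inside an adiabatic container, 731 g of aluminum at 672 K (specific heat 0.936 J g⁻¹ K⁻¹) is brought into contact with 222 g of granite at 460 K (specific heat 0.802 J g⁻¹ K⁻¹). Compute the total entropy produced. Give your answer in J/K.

ΔS_total = 9.4 J/K

Energy balance: T_f = (m₁c₁T₁ + m₂c₂T₂)/(m₁c₁ + m₂c₂) = 628.23 K.
ΔS₁ = m₁c₁ ln(T_f/T₁) = 684.216 × ln(628.23/672) = -46.09 J/K.
ΔS₂ = m₂c₂ ln(T_f/T₂) = 178.044 × ln(628.23/460) = 55.49 J/K.
ΔS_total = -46.09 + 55.49 = 9.4 J/K.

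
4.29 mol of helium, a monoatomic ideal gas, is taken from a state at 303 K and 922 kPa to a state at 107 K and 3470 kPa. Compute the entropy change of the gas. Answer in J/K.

ΔS = -140 J/K

ΔS = nC_p ln(T₂/T₁) − nR ln(P₂/P₁), with C_p = 5R/2 = 20.79 J mol⁻¹ K⁻¹ for a monoatomic ideal gas.
ΔS = 4.29 × [20.79 × ln(107/303) − 8.314 × ln(3470/922)] = -140 J/K.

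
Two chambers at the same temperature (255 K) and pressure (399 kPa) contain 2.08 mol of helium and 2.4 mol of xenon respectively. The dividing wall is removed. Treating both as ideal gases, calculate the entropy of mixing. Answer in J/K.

ΔS_mix = 25.7 J/K

Mole fractions: x_A = 2.08/4.48 = 0.464, x_B = 0.536.
ΔS_mix = −R(n_A ln x_A + n_B ln x_B) = −8.314 × (2.08 ln 0.464 + 2.4 ln 0.536) = 25.7 J/K.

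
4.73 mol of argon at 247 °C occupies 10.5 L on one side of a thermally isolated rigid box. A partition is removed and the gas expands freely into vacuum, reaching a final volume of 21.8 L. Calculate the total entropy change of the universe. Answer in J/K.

No heat is exchanged and no work is done, so the ideal-gas temperature stays constant.
Entropy is a state function; using a reversible isothermal path, ΔS_gas = nR ln(V₂/V₁) = 4.73 × 8.314 × ln(21.8/10.5) = 28.7 J/K.
The insulated surroundings exchange no heat, so ΔS_surr = 0 and ΔS_universe = ΔS_gas.

ΔS_universe = 28.7 J/K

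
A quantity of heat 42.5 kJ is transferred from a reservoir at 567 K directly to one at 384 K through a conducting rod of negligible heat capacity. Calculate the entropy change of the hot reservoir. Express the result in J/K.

The hot reservoir loses heat Q, so ΔS_hot = −Q/T_H = −42500/567 = -75 J/K.

ΔS_hot = -75 J/K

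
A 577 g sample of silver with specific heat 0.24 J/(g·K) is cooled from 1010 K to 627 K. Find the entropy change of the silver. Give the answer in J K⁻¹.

ΔS = ∫dQ_rev/T = m c ln(T₂/T₁) = 577 × 0.24 × ln(627/1010) = -66 J/K.

ΔS = -66 J/K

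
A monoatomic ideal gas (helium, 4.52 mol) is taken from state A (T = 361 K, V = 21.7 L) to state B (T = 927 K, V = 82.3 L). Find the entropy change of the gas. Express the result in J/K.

ΔS = 103 J/K

Entropy is a state function: ΔS = nC_V ln(T₂/T₁) + nR ln(V₂/V₁), with C_V = 3R/2 = 12.47 J mol⁻¹ K⁻¹ for a monoatomic ideal gas.
ΔS = 4.52 × [12.47 × ln(927/361) + 8.314 × ln(82.3/21.7)] = 103 J/K.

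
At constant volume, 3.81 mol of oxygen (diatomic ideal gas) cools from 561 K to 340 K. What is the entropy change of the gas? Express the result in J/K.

At constant volume, ΔS = nC_V ln(T₂/T₁) with C_V = 5R/2 = 20.79 J mol⁻¹ K⁻¹.
ΔS = 3.81 × 20.79 × ln(340/561) = -39.7 J/K.

ΔS = -39.7 J/K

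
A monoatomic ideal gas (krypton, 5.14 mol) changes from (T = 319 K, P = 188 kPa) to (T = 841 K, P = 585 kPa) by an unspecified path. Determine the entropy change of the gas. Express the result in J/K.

ΔS = 55.1 J/K

ΔS = nC_p ln(T₂/T₁) − nR ln(P₂/P₁), with C_p = 5R/2 = 20.79 J mol⁻¹ K⁻¹ for a monoatomic ideal gas.
ΔS = 5.14 × [20.79 × ln(841/319) − 8.314 × ln(585/188)] = 55.1 J/K.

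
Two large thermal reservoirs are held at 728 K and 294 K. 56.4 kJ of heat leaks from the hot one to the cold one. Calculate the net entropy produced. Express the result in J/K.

ΔS_hot = −Q/T_H = −56400/728 = -77.47 J/K and ΔS_cold = +Q/T_C = 56400/294 = 191.8 J/K.
ΔS_total = -77.47 + 191.8 = 114 J/K, positive as the second law requires.

ΔS_total = 114 J/K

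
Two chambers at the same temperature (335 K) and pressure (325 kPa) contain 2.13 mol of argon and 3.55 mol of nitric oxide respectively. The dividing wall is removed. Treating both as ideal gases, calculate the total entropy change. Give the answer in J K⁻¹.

ΔS_mix = 31.2 J/K

Mole fractions: x_A = 2.13/5.68 = 0.375, x_B = 0.625.
ΔS_mix = −R(n_A ln x_A + n_B ln x_B) = −8.314 × (2.13 ln 0.375 + 3.55 ln 0.625) = 31.2 J/K.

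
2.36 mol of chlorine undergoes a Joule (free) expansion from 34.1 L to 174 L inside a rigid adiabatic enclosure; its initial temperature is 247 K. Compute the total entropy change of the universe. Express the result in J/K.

ΔS_universe = 32 J/K

For an ideal gas in free expansion Q = 0 and W = 0, so T is unchanged.
Entropy is a state function; using a reversible isothermal path, ΔS_gas = nR ln(V₂/V₁) = 2.36 × 8.314 × ln(174/34.1) = 32 J/K.
The insulated surroundings exchange no heat, so ΔS_surr = 0 and ΔS_universe = ΔS_gas.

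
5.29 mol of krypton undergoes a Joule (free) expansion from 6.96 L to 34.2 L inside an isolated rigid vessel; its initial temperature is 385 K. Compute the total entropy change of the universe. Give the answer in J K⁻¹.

For an ideal gas in free expansion Q = 0 and W = 0, so T is unchanged.
Entropy is a state function; using a reversible isothermal path, ΔS_gas = nR ln(V₂/V₁) = 5.29 × 8.314 × ln(34.2/6.96) = 70 J/K.
The insulated surroundings exchange no heat, so ΔS_surr = 0 and ΔS_universe = ΔS_gas.

ΔS_universe = 70 J/K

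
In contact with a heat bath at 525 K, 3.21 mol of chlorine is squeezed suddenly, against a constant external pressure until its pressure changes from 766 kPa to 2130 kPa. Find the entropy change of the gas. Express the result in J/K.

Entropy is a state function, so ΔS_gas depends only on the end states.
For an isothermal ideal gas ΔS_gas = nR ln(P₁/P₂) = 3.21 × 8.314 × ln(766/2130) = -27.3 J/K.

ΔS_gas = -27.3 J/K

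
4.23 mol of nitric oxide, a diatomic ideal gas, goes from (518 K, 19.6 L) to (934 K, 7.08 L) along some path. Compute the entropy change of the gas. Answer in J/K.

Entropy is a state function: ΔS = nC_V ln(T₂/T₁) + nR ln(V₂/V₁), with C_V = 5R/2 = 20.79 J mol⁻¹ K⁻¹ for a diatomic ideal gas.
ΔS = 4.23 × [20.79 × ln(934/518) + 8.314 × ln(7.08/19.6)] = 16 J/K.

ΔS = 16 J/K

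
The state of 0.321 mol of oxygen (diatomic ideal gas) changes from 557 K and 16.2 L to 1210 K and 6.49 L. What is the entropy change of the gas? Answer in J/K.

ΔS = 2.73 J/K

Entropy is a state function: ΔS = nC_V ln(T₂/T₁) + nR ln(V₂/V₁), with C_V = 5R/2 = 20.79 J mol⁻¹ K⁻¹ for a diatomic ideal gas.
ΔS = 0.321 × [20.79 × ln(1210/557) + 8.314 × ln(6.49/16.2)] = 2.73 J/K.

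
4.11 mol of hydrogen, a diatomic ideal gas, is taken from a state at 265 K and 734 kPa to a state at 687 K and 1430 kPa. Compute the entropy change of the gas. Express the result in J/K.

ΔS = nC_p ln(T₂/T₁) − nR ln(P₂/P₁), with C_p = 7R/2 = 29.1 J mol⁻¹ K⁻¹ for a diatomic ideal gas.
ΔS = 4.11 × [29.1 × ln(687/265) − 8.314 × ln(1430/734)] = 91.1 J/K.

ΔS = 91.1 J/K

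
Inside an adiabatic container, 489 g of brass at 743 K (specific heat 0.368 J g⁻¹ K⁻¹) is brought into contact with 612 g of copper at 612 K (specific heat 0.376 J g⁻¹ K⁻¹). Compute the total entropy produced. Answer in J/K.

Energy balance: T_f = (m₁c₁T₁ + m₂c₂T₂)/(m₁c₁ + m₂c₂) = 669.49 K.
ΔS₁ = m₁c₁ ln(T_f/T₁) = 179.952 × ln(669.49/743) = -18.75 J/K.
ΔS₂ = m₂c₂ ln(T_f/T₂) = 230.112 × ln(669.49/612) = 20.66 J/K.
ΔS_total = -18.75 + 20.66 = 1.91 J/K.

ΔS_total = 1.91 J/K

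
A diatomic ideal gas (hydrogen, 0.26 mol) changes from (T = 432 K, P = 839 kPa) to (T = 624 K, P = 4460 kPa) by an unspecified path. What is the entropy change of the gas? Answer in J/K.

ΔS = nC_p ln(T₂/T₁) − nR ln(P₂/P₁), with C_p = 7R/2 = 29.1 J mol⁻¹ K⁻¹ for a diatomic ideal gas.
ΔS = 0.26 × [29.1 × ln(624/432) − 8.314 × ln(4460/839)] = -0.829 J/K.

ΔS = -0.829 J/K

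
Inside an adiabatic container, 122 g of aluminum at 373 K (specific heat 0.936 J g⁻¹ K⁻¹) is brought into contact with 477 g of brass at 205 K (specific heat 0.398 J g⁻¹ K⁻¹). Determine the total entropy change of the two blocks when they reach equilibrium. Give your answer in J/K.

ΔS_total = 13.2 J/K

Energy balance: T_f = (m₁c₁T₁ + m₂c₂T₂)/(m₁c₁ + m₂c₂) = 268.1 K.
ΔS₁ = m₁c₁ ln(T_f/T₁) = 114.192 × ln(268.1/373) = -37.71 J/K.
ΔS₂ = m₂c₂ ln(T_f/T₂) = 189.846 × ln(268.1/205) = 50.94 J/K.
ΔS_total = -37.71 + 50.94 = 13.2 J/K.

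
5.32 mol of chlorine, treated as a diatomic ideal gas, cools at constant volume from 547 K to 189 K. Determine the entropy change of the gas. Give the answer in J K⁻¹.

ΔS = -118 J/K

At constant volume, ΔS = nC_V ln(T₂/T₁) with C_V = 5R/2 = 20.79 J mol⁻¹ K⁻¹.
ΔS = 5.32 × 20.79 × ln(189/547) = -118 J/K.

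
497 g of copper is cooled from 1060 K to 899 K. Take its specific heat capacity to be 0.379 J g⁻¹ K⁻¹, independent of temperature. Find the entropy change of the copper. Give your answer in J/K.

ΔS = -31 J/K

ΔS = ∫dQ_rev/T = m c ln(T₂/T₁) = 497 × 0.379 × ln(899/1060) = -31 J/K.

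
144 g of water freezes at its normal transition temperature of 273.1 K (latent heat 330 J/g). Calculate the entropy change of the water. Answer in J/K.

Heat released by the substance: Q = −mL = −144 × 330 = −47520 J.
At constant T, ΔS = Q_rev/T = −47520 / 273.1 = -174 J/K.

ΔS = -174 J/K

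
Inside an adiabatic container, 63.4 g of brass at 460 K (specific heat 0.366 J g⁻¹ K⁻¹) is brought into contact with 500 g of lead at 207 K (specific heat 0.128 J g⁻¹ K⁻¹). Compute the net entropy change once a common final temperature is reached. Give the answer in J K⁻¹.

ΔS_total = 6.03 J/K

Energy balance: T_f = (m₁c₁T₁ + m₂c₂T₂)/(m₁c₁ + m₂c₂) = 274.32 K.
ΔS₁ = m₁c₁ ln(T_f/T₁) = 23.2044 × ln(274.32/460) = -11.99 J/K.
ΔS₂ = m₂c₂ ln(T_f/T₂) = 64 × ln(274.32/207) = 18.02 J/K.
ΔS_total = -11.99 + 18.02 = 6.03 J/K.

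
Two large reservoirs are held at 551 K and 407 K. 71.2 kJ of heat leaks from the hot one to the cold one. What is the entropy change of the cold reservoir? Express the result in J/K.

ΔS_cold = 175 J/K

The cold reservoir gains heat Q, so ΔS_cold = +Q/T_C = 71200/407 = 175 J/K.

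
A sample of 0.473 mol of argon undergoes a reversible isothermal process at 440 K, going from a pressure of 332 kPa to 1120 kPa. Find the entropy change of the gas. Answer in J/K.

For an isothermal ideal gas ΔS_gas = nR ln(P₁/P₂) = 0.473 × 8.314 × ln(332/1120) = -4.78 J/K.

ΔS_gas = -4.78 J/K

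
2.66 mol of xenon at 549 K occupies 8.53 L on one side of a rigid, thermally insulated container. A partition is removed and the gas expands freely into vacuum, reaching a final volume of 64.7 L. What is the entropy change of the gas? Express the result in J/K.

For an ideal gas in free expansion Q = 0 and W = 0, so T is unchanged.
Entropy is a state function; using a reversible isothermal path, ΔS_gas = nR ln(V₂/V₁) = 2.66 × 8.314 × ln(64.7/8.53) = 44.8 J/K.

ΔS_gas = 44.8 J/K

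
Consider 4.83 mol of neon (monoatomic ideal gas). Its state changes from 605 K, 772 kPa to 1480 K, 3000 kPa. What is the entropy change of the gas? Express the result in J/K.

ΔS = 35.3 J/K

ΔS = nC_p ln(T₂/T₁) − nR ln(P₂/P₁), with C_p = 5R/2 = 20.79 J mol⁻¹ K⁻¹ for a monoatomic ideal gas.
ΔS = 4.83 × [20.79 × ln(1480/605) − 8.314 × ln(3000/772)] = 35.3 J/K.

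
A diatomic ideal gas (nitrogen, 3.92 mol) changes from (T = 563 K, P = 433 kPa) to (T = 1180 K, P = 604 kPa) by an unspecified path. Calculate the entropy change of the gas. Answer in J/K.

ΔS = nC_p ln(T₂/T₁) − nR ln(P₂/P₁), with C_p = 7R/2 = 29.1 J mol⁻¹ K⁻¹ for a diatomic ideal gas.
ΔS = 3.92 × [29.1 × ln(1180/563) − 8.314 × ln(604/433)] = 73.6 J/K.

ΔS = 73.6 J/K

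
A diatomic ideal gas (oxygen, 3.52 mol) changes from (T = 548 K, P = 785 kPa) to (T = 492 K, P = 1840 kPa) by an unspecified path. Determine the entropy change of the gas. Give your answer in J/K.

ΔS = nC_p ln(T₂/T₁) − nR ln(P₂/P₁), with C_p = 7R/2 = 29.1 J mol⁻¹ K⁻¹ for a diatomic ideal gas.
ΔS = 3.52 × [29.1 × ln(492/548) − 8.314 × ln(1840/785)] = -36 J/K.

ΔS = -36 J/K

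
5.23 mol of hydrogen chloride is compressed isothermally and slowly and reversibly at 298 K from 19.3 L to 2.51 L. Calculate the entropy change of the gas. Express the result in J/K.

ΔS_gas = -88.7 J/K

For an isothermal ideal gas ΔS_gas = nR ln(V₂/V₁) = 5.23 × 8.314 × ln(2.51/19.3) = -88.7 J/K.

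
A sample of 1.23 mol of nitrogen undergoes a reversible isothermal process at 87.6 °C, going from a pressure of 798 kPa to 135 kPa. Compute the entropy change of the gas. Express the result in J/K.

ΔS_gas = 18.2 J/K

For an isothermal ideal gas ΔS_gas = nR ln(P₁/P₂) = 1.23 × 8.314 × ln(798/135) = 18.2 J/K.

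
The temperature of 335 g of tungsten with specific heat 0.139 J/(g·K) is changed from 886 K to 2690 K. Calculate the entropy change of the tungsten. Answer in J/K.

ΔS = ∫dQ_rev/T = m c ln(T₂/T₁) = 335 × 0.139 × ln(2690/886) = 51.7 J/K.

ΔS = 51.7 J/K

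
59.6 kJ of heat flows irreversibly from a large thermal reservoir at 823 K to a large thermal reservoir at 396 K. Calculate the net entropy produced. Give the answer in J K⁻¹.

ΔS_total = 78.1 J/K

ΔS_hot = −Q/T_H = −59600/823 = -72.42 J/K and ΔS_cold = +Q/T_C = 59600/396 = 150.5 J/K.
ΔS_total = -72.42 + 150.5 = 78.1 J/K, positive as the second law requires.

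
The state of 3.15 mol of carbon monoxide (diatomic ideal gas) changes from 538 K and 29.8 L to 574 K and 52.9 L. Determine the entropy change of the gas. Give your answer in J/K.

Entropy is a state function: ΔS = nC_V ln(T₂/T₁) + nR ln(V₂/V₁), with C_V = 5R/2 = 20.79 J mol⁻¹ K⁻¹ for a diatomic ideal gas.
ΔS = 3.15 × [20.79 × ln(574/538) + 8.314 × ln(52.9/29.8)] = 19.3 J/K.

ΔS = 19.3 J/K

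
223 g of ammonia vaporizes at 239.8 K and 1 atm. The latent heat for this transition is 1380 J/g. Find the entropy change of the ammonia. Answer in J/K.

Heat absorbed by the substance: Q = mL = 223 × 1380 = 307740 J.
At constant T, ΔS = Q_rev/T = 307740 / 239.8 = 1280 J/K.

ΔS = 1280 J/K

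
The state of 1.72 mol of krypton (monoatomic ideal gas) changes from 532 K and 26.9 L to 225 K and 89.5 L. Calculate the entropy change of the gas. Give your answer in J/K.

Entropy is a state function: ΔS = nC_V ln(T₂/T₁) + nR ln(V₂/V₁), with C_V = 3R/2 = 12.47 J mol⁻¹ K⁻¹ for a monoatomic ideal gas.
ΔS = 1.72 × [12.47 × ln(225/532) + 8.314 × ln(89.5/26.9)] = -1.27 J/K.

ΔS = -1.27 J/K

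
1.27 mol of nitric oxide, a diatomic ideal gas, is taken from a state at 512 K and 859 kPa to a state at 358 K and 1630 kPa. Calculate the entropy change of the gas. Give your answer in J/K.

ΔS = nC_p ln(T₂/T₁) − nR ln(P₂/P₁), with C_p = 7R/2 = 29.1 J mol⁻¹ K⁻¹ for a diatomic ideal gas.
ΔS = 1.27 × [29.1 × ln(358/512) − 8.314 × ln(1630/859)] = -20 J/K.

ΔS = -20 J/K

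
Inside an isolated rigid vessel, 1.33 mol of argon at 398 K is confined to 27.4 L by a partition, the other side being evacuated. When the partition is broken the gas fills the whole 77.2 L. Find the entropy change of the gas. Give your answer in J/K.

ΔS_gas = 11.5 J/K

No heat is exchanged and no work is done, so the ideal-gas temperature stays constant.
Entropy is a state function; using a reversible isothermal path, ΔS_gas = nR ln(V₂/V₁) = 1.33 × 8.314 × ln(77.2/27.4) = 11.5 J/K.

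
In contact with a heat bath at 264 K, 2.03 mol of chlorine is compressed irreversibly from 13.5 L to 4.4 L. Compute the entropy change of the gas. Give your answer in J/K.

Entropy is a state function, so ΔS_gas depends only on the end states.
For an isothermal ideal gas ΔS_gas = nR ln(V₂/V₁) = 2.03 × 8.314 × ln(4.4/13.5) = -18.9 J/K.

ΔS_gas = -18.9 J/K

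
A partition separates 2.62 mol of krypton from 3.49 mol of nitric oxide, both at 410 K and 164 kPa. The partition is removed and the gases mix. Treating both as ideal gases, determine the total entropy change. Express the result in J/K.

ΔS_mix = 34.7 J/K

Mole fractions: x_A = 2.62/6.11 = 0.429, x_B = 0.571.
ΔS_mix = −R(n_A ln x_A + n_B ln x_B) = −8.314 × (2.62 ln 0.429 + 3.49 ln 0.571) = 34.7 J/K.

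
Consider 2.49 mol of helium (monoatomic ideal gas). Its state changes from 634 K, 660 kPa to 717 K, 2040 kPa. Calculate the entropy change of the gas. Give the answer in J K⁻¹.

ΔS = nC_p ln(T₂/T₁) − nR ln(P₂/P₁), with C_p = 5R/2 = 20.79 J mol⁻¹ K⁻¹ for a monoatomic ideal gas.
ΔS = 2.49 × [20.79 × ln(717/634) − 8.314 × ln(2040/660)] = -17 J/K.

ΔS = -17 J/K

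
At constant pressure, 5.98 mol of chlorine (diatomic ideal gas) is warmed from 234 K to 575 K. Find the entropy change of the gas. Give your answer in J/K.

ΔS = 156 J/K

At constant pressure, ΔS = nC_p ln(T₂/T₁) with C_p = 7R/2 = 29.1 J mol⁻¹ K⁻¹.
ΔS = 5.98 × 29.1 × ln(575/234) = 156 J/K.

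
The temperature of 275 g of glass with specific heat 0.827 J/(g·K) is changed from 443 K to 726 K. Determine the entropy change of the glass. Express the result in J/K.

ΔS = 112 J/K

ΔS = ∫dQ_rev/T = m c ln(T₂/T₁) = 275 × 0.827 × ln(726/443) = 112 J/K.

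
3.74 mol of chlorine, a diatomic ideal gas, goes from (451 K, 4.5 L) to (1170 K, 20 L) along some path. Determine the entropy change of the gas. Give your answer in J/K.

ΔS = 120 J/K

Entropy is a state function: ΔS = nC_V ln(T₂/T₁) + nR ln(V₂/V₁), with C_V = 5R/2 = 20.79 J mol⁻¹ K⁻¹ for a diatomic ideal gas.
ΔS = 3.74 × [20.79 × ln(1170/451) + 8.314 × ln(20/4.5)] = 120 J/K.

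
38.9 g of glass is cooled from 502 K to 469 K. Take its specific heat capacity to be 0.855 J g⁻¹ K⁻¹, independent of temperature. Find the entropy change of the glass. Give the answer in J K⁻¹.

ΔS = -2.26 J/K

ΔS = ∫dQ_rev/T = m c ln(T₂/T₁) = 38.9 × 0.855 × ln(469/502) = -2.26 J/K.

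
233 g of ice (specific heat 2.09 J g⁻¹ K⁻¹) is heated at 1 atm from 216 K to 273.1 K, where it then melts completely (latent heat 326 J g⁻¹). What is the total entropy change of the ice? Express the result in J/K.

ΔS = 392 J/K

Warming step: ΔS₁ = m c ln(T_tr/T_i) = 233 × 2.09 × ln(273.1/216) = 114.2 J/K.
Phase change: ΔS₂ = +mL/T_tr = 233 × 326 / 273.1 = 278.1 J/K.
ΔS_total = (114.2) + (278.1) = 392 J/K.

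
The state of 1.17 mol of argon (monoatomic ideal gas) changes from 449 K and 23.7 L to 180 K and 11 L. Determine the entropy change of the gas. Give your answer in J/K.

ΔS = -20.8 J/K

Entropy is a state function: ΔS = nC_V ln(T₂/T₁) + nR ln(V₂/V₁), with C_V = 3R/2 = 12.47 J mol⁻¹ K⁻¹ for a monoatomic ideal gas.
ΔS = 1.17 × [12.47 × ln(180/449) + 8.314 × ln(11/23.7)] = -20.8 J/K.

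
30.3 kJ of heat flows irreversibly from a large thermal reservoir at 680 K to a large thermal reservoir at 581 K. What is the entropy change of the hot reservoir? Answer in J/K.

ΔS_hot = -44.6 J/K

The hot reservoir loses heat Q, so ΔS_hot = −Q/T_H = −30300/680 = -44.6 J/K.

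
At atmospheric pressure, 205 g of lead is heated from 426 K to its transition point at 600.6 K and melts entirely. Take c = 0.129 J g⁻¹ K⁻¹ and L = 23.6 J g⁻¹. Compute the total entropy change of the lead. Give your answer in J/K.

ΔS = 17.1 J/K

Warming step: ΔS₁ = m c ln(T_tr/T_i) = 205 × 0.129 × ln(600.6/426) = 9.084 J/K.
Phase change: ΔS₂ = +mL/T_tr = 205 × 23.6 / 600.6 = 8.055 J/K.
ΔS_total = (9.084) + (8.055) = 17.1 J/K.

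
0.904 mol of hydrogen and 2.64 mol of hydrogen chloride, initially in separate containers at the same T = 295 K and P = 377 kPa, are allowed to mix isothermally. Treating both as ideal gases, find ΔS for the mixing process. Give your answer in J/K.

Mole fractions: x_A = 0.904/3.54 = 0.255, x_B = 0.745.
ΔS_mix = −R(n_A ln x_A + n_B ln x_B) = −8.314 × (0.904 ln 0.255 + 2.64 ln 0.745) = 16.7 J/K.

ΔS_mix = 16.7 J/K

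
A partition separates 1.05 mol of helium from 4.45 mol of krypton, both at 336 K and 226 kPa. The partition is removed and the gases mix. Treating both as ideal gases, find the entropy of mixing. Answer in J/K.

ΔS_mix = 22.3 J/K

Mole fractions: x_A = 1.05/5.5 = 0.191, x_B = 0.809.
ΔS_mix = −R(n_A ln x_A + n_B ln x_B) = −8.314 × (1.05 ln 0.191 + 4.45 ln 0.809) = 22.3 J/K.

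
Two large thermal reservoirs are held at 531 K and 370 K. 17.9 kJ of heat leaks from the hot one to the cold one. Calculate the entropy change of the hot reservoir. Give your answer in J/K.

ΔS_hot = -33.7 J/K

The hot reservoir loses heat Q, so ΔS_hot = −Q/T_H = −17900/531 = -33.7 J/K.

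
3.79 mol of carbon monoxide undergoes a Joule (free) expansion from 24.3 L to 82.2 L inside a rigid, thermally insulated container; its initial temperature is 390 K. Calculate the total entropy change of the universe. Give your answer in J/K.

No heat is exchanged and no work is done, so the ideal-gas temperature stays constant.
Entropy is a state function; using a reversible isothermal path, ΔS_gas = nR ln(V₂/V₁) = 3.79 × 8.314 × ln(82.2/24.3) = 38.4 J/K.
The insulated surroundings exchange no heat, so ΔS_surr = 0 and ΔS_universe = ΔS_gas.

ΔS_universe = 38.4 J/K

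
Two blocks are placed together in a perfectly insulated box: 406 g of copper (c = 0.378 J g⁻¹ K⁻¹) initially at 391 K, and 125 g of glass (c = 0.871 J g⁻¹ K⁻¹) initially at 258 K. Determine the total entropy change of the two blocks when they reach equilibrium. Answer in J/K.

Energy balance: T_f = (m₁c₁T₁ + m₂c₂T₂)/(m₁c₁ + m₂c₂) = 335.8 K.
ΔS₁ = m₁c₁ ln(T_f/T₁) = 153.468 × ln(335.8/391) = -23.355 J/K.
ΔS₂ = m₂c₂ ln(T_f/T₂) = 108.875 × ln(335.8/258) = 28.696 J/K.
ΔS_total = -23.355 + 28.696 = 5.34 J/K.

ΔS_total = 5.34 J/K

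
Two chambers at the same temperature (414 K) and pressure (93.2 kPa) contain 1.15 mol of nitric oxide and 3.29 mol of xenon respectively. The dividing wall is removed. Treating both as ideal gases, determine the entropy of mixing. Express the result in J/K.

ΔS_mix = 21.1 J/K

Mole fractions: x_A = 1.15/4.44 = 0.259, x_B = 0.741.
ΔS_mix = −R(n_A ln x_A + n_B ln x_B) = −8.314 × (1.15 ln 0.259 + 3.29 ln 0.741) = 21.1 J/K.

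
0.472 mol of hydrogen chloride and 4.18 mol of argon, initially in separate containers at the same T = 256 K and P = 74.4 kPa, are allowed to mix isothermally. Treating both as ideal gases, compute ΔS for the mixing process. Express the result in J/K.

ΔS_mix = 12.7 J/K

Mole fractions: x_A = 0.472/4.65 = 0.101, x_B = 0.899.
ΔS_mix = −R(n_A ln x_A + n_B ln x_B) = −8.314 × (0.472 ln 0.101 + 4.18 ln 0.899) = 12.7 J/K.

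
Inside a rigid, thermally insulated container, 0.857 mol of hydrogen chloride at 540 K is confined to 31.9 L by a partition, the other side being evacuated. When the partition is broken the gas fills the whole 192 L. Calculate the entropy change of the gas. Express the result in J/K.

ΔS_gas = 12.8 J/K

No heat is exchanged and no work is done, so the ideal-gas temperature stays constant.
Entropy is a state function; using a reversible isothermal path, ΔS_gas = nR ln(V₂/V₁) = 0.857 × 8.314 × ln(192/31.9) = 12.8 J/K.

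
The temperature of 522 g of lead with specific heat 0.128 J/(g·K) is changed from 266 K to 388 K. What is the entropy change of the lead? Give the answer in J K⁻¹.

ΔS = 25.2 J/K

ΔS = ∫dQ_rev/T = m c ln(T₂/T₁) = 522 × 0.128 × ln(388/266) = 25.2 J/K.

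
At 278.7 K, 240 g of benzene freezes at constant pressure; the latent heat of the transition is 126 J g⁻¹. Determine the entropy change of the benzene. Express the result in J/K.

ΔS = -109 J/K

Heat released by the substance: Q = −mL = −240 × 126 = −30240 J.
At constant T, ΔS = Q_rev/T = −30240 / 278.7 = -109 J/K.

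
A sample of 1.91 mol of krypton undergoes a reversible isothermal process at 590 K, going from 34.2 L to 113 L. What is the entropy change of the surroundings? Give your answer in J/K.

For an isothermal ideal gas ΔS_gas = nR ln(V₂/V₁) = 1.91 × 8.314 × ln(113/34.2) = 19 J/K.
The process is reversible, so ΔS_surr = −ΔS_gas = -19 J/K and ΔS_universe = 0.

ΔS_surr = -19 J/K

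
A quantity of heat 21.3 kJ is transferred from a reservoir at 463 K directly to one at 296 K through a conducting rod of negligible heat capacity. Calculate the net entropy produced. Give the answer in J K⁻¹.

ΔS_total = 26 J/K

ΔS_hot = −Q/T_H = −21300/463 = -46 J/K and ΔS_cold = +Q/T_C = 21300/296 = 71.96 J/K.
ΔS_total = -46 + 71.96 = 26 J/K, positive as the second law requires.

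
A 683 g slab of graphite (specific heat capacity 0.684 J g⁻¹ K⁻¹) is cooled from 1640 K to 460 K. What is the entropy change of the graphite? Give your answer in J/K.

ΔS = -594 J/K

ΔS = ∫dQ_rev/T = m c ln(T₂/T₁) = 683 × 0.684 × ln(460/1640) = -594 J/K.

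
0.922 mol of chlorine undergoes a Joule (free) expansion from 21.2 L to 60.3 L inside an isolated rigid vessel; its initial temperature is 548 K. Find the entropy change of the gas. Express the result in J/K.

ΔS_gas = 8.01 J/K

No heat is exchanged and no work is done, so the ideal-gas temperature stays constant.
Entropy is a state function; using a reversible isothermal path, ΔS_gas = nR ln(V₂/V₁) = 0.922 × 8.314 × ln(60.3/21.2) = 8.01 J/K.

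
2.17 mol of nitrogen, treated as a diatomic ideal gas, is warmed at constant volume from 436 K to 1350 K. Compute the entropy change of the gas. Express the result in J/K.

At constant volume, ΔS = nC_V ln(T₂/T₁) with C_V = 5R/2 = 20.79 J mol⁻¹ K⁻¹.
ΔS = 2.17 × 20.79 × ln(1350/436) = 51 J/K.

ΔS = 51 J/K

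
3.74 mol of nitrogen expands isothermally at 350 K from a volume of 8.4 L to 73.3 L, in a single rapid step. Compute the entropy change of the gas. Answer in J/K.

ΔS_gas = 67.4 J/K

Entropy is a state function, so ΔS_gas depends only on the end states.
For an isothermal ideal gas ΔS_gas = nR ln(V₂/V₁) = 3.74 × 8.314 × ln(73.3/8.4) = 67.4 J/K.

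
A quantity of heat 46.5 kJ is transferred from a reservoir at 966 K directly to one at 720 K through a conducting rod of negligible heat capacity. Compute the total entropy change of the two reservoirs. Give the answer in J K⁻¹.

ΔS_hot = −Q/T_H = −46500/966 = -48.14 J/K and ΔS_cold = +Q/T_C = 46500/720 = 64.58 J/K.
ΔS_total = -48.14 + 64.58 = 16.4 J/K, positive as the second law requires.

ΔS_total = 16.4 J/K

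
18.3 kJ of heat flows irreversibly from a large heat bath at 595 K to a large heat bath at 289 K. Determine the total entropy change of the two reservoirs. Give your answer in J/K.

ΔS_total = 32.6 J/K

ΔS_hot = −Q/T_H = −18300/595 = -30.76 J/K and ΔS_cold = +Q/T_C = 18300/289 = 63.32 J/K.
ΔS_total = -30.76 + 63.32 = 32.6 J/K, positive as the second law requires.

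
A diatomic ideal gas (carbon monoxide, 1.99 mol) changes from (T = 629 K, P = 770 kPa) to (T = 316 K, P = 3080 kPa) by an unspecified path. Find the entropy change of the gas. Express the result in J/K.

ΔS = nC_p ln(T₂/T₁) − nR ln(P₂/P₁), with C_p = 7R/2 = 29.1 J mol⁻¹ K⁻¹ for a diatomic ideal gas.
ΔS = 1.99 × [29.1 × ln(316/629) − 8.314 × ln(3080/770)] = -62.8 J/K.

ΔS = -62.8 J/K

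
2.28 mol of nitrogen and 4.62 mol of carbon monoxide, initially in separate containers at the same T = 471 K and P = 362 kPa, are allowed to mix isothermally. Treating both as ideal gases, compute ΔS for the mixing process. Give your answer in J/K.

Mole fractions: x_A = 2.28/6.9 = 0.33, x_B = 0.67.
ΔS_mix = −R(n_A ln x_A + n_B ln x_B) = −8.314 × (2.28 ln 0.33 + 4.62 ln 0.67) = 36.4 J/K.

ΔS_mix = 36.4 J/K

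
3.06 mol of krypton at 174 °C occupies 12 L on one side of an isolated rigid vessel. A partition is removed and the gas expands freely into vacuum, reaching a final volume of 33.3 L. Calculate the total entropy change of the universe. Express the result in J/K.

For an ideal gas in free expansion Q = 0 and W = 0, so T is unchanged.
Entropy is a state function; using a reversible isothermal path, ΔS_gas = nR ln(V₂/V₁) = 3.06 × 8.314 × ln(33.3/12) = 26 J/K.
The insulated surroundings exchange no heat, so ΔS_surr = 0 and ΔS_universe = ΔS_gas.

ΔS_universe = 26 J/K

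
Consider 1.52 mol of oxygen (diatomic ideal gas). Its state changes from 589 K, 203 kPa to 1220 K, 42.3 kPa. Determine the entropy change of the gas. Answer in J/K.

ΔS = 52 J/K

ΔS = nC_p ln(T₂/T₁) − nR ln(P₂/P₁), with C_p = 7R/2 = 29.1 J mol⁻¹ K⁻¹ for a diatomic ideal gas.
ΔS = 1.52 × [29.1 × ln(1220/589) − 8.314 × ln(42.3/203)] = 52 J/K.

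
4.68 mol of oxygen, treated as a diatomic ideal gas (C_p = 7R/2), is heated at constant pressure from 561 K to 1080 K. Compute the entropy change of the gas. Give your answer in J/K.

At constant pressure, ΔS = nC_p ln(T₂/T₁) with C_p = 7R/2 = 29.1 J mol⁻¹ K⁻¹.
ΔS = 4.68 × 29.1 × ln(1080/561) = 89.2 J/K.

ΔS = 89.2 J/K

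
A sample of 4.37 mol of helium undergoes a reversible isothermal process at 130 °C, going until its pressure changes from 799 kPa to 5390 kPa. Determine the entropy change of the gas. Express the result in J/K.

ΔS_gas = -69.4 J/K

For an isothermal ideal gas ΔS_gas = nR ln(P₁/P₂) = 4.37 × 8.314 × ln(799/5390) = -69.4 J/K.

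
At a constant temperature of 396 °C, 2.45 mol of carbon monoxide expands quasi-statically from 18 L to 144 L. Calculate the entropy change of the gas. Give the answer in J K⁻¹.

For an isothermal ideal gas ΔS_gas = nR ln(V₂/V₁) = 2.45 × 8.314 × ln(144/18) = 42.4 J/K.

ΔS_gas = 42.4 J/K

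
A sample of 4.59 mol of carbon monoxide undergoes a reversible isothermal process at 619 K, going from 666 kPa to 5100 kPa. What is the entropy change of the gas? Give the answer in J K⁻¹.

For an isothermal ideal gas ΔS_gas = nR ln(P₁/P₂) = 4.59 × 8.314 × ln(666/5100) = -77.7 J/K.

ΔS_gas = -77.7 J/K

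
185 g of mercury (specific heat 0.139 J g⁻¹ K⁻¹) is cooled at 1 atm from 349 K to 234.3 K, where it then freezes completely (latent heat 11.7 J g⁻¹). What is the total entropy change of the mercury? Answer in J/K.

ΔS = -19.5 J/K

Cooling step: ΔS₁ = m c ln(T_tr/T_i) = 185 × 0.139 × ln(234.3/349) = -10.25 J/K.
Phase change: ΔS₂ = −mL/T_tr = −185 × 11.7 / 234.3 = -9.238 J/K.
ΔS_total = (-10.25) + (-9.238) = -19.5 J/K.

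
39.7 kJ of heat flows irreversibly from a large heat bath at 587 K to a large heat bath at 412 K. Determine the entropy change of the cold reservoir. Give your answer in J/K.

ΔS_cold = 96.4 J/K

The cold reservoir gains heat Q, so ΔS_cold = +Q/T_C = 39700/412 = 96.4 J/K.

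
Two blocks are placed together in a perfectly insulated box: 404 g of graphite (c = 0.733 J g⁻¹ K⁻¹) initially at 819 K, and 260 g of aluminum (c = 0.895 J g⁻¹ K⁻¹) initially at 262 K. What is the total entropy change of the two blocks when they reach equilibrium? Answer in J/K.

ΔS_total = 77.2 J/K

Energy balance: T_f = (m₁c₁T₁ + m₂c₂T₂)/(m₁c₁ + m₂c₂) = 573.91 K.
ΔS₁ = m₁c₁ ln(T_f/T₁) = 296.132 × ln(573.91/819) = -105.3 J/K.
ΔS₂ = m₂c₂ ln(T_f/T₂) = 232.7 × ln(573.91/262) = 182.5 J/K.
ΔS_total = -105.3 + 182.5 = 77.2 J/K.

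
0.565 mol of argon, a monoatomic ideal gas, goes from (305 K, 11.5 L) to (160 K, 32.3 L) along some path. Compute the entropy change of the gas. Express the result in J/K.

ΔS = 0.305 J/K

Entropy is a state function: ΔS = nC_V ln(T₂/T₁) + nR ln(V₂/V₁), with C_V = 3R/2 = 12.47 J mol⁻¹ K⁻¹ for a monoatomic ideal gas.
ΔS = 0.565 × [12.47 × ln(160/305) + 8.314 × ln(32.3/11.5)] = 0.305 J/K.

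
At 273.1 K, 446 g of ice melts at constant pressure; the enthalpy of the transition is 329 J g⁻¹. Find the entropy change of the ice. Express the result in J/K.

ΔS = 537 J/K

Heat absorbed by the substance: Q = mL = 446 × 329 = 146734 J.
At constant T, ΔS = Q_rev/T = 146734 / 273.1 = 537 J/K.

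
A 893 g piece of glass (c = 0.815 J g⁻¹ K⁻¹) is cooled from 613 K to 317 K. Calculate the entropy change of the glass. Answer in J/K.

ΔS = ∫dQ_rev/T = m c ln(T₂/T₁) = 893 × 0.815 × ln(317/613) = -480 J/K.

ΔS = -480 J/K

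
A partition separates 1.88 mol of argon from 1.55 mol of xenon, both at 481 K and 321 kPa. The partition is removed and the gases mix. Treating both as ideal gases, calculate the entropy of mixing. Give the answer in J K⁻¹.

ΔS_mix = 19.6 J/K

Mole fractions: x_A = 1.88/3.43 = 0.548, x_B = 0.452.
ΔS_mix = −R(n_A ln x_A + n_B ln x_B) = −8.314 × (1.88 ln 0.548 + 1.55 ln 0.452) = 19.6 J/K.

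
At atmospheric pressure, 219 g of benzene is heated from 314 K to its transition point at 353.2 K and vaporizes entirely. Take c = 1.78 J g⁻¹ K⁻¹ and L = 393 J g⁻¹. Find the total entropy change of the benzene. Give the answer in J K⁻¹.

ΔS = 290 J/K

Warming step: ΔS₁ = m c ln(T_tr/T_i) = 219 × 1.78 × ln(353.2/314) = 45.86 J/K.
Phase change: ΔS₂ = +mL/T_tr = 219 × 393 / 353.2 = 243.7 J/K.
ΔS_total = (45.86) + (243.7) = 290 J/K.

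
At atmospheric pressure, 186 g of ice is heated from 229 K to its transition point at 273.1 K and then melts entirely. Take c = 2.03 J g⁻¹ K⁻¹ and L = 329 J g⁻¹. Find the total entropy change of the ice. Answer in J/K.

Warming step: ΔS₁ = m c ln(T_tr/T_i) = 186 × 2.03 × ln(273.1/229) = 66.5 J/K.
Phase change: ΔS₂ = +mL/T_tr = 186 × 329 / 273.1 = 224.1 J/K.
ΔS_total = (66.5) + (224.1) = 291 J/K.

ΔS = 291 J/K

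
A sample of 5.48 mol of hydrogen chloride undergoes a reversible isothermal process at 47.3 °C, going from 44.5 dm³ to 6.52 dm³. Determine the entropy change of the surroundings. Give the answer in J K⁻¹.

For an isothermal ideal gas ΔS_gas = nR ln(V₂/V₁) = 5.48 × 8.314 × ln(6.52/44.5) = -87.5 J/K.
The process is reversible, so ΔS_surr = −ΔS_gas = 87.5 J/K and ΔS_universe = 0.

ΔS_surr = 87.5 J/K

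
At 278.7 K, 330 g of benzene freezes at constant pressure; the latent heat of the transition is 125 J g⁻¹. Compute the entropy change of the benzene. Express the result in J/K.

ΔS = -148 J/K

Heat released by the substance: Q = −mL = −330 × 125 = −41250 J.
At constant T, ΔS = Q_rev/T = −41250 / 278.7 = -148 J/K.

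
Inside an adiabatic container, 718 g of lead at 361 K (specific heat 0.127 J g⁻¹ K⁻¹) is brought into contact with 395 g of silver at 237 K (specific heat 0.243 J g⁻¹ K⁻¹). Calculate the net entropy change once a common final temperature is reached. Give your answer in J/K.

ΔS_total = 4.12 J/K

Energy balance: T_f = (m₁c₁T₁ + m₂c₂T₂)/(m₁c₁ + m₂c₂) = 297.41 K.
ΔS₁ = m₁c₁ ln(T_f/T₁) = 91.186 × ln(297.41/361) = -17.67 J/K.
ΔS₂ = m₂c₂ ln(T_f/T₂) = 95.985 × ln(297.41/237) = 21.79 J/K.
ΔS_total = -17.67 + 21.79 = 4.12 J/K.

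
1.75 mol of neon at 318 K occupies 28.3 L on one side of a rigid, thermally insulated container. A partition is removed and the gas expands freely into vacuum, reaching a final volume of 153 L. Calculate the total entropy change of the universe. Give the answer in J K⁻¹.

No heat is exchanged and no work is done, so the ideal-gas temperature stays constant.
Entropy is a state function; using a reversible isothermal path, ΔS_gas = nR ln(V₂/V₁) = 1.75 × 8.314 × ln(153/28.3) = 24.6 J/K.
The insulated surroundings exchange no heat, so ΔS_surr = 0 and ΔS_universe = ΔS_gas.

ΔS_universe = 24.6 J/K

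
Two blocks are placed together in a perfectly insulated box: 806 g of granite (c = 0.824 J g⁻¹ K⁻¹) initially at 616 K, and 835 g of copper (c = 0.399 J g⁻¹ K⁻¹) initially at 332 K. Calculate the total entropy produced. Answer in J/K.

Energy balance: T_f = (m₁c₁T₁ + m₂c₂T₂)/(m₁c₁ + m₂c₂) = 521.13 K.
ΔS₁ = m₁c₁ ln(T_f/T₁) = 664.144 × ln(521.13/616) = -111.1 J/K.
ΔS₂ = m₂c₂ ln(T_f/T₂) = 333.165 × ln(521.13/332) = 150.2 J/K.
ΔS_total = -111.1 + 150.2 = 39.1 J/K.

ΔS_total = 39.1 J/K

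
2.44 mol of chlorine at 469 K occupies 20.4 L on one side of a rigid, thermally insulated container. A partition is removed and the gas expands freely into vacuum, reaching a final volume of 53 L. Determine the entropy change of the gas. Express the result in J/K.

For an ideal gas in free expansion Q = 0 and W = 0, so T is unchanged.
Entropy is a state function; using a reversible isothermal path, ΔS_gas = nR ln(V₂/V₁) = 2.44 × 8.314 × ln(53/20.4) = 19.4 J/K.

ΔS_gas = 19.4 J/K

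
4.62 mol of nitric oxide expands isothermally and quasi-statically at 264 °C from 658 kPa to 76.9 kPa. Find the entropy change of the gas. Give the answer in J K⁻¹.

ΔS_gas = 82.5 J/K

For an isothermal ideal gas ΔS_gas = nR ln(P₁/P₂) = 4.62 × 8.314 × ln(658/76.9) = 82.5 J/K.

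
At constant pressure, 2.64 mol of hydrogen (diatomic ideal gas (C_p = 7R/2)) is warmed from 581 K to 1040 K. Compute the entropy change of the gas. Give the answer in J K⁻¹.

At constant pressure, ΔS = nC_p ln(T₂/T₁) with C_p = 7R/2 = 29.1 J mol⁻¹ K⁻¹.
ΔS = 2.64 × 29.1 × ln(1040/581) = 44.7 J/K.

ΔS = 44.7 J/K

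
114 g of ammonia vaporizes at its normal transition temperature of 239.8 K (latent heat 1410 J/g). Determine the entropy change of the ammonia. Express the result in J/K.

Heat absorbed by the substance: Q = mL = 114 × 1410 = 160740 J.
At constant T, ΔS = Q_rev/T = 160740 / 239.8 = 670 J/K.

ΔS = 670 J/K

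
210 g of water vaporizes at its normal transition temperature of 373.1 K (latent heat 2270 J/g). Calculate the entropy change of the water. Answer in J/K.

ΔS = 1280 J/K

Heat absorbed by the substance: Q = mL = 210 × 2270 = 476700 J.
At constant T, ΔS = Q_rev/T = 476700 / 373.1 = 1280 J/K.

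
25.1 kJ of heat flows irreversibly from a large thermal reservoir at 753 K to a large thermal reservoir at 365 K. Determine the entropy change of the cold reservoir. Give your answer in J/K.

ΔS_cold = 68.8 J/K

The cold reservoir gains heat Q, so ΔS_cold = +Q/T_C = 25100/365 = 68.8 J/K.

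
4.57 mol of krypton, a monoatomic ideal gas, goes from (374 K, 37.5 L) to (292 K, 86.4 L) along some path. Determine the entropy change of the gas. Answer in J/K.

ΔS = 17.6 J/K

Entropy is a state function: ΔS = nC_V ln(T₂/T₁) + nR ln(V₂/V₁), with C_V = 3R/2 = 12.47 J mol⁻¹ K⁻¹ for a monoatomic ideal gas.
ΔS = 4.57 × [12.47 × ln(292/374) + 8.314 × ln(86.4/37.5)] = 17.6 J/K.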